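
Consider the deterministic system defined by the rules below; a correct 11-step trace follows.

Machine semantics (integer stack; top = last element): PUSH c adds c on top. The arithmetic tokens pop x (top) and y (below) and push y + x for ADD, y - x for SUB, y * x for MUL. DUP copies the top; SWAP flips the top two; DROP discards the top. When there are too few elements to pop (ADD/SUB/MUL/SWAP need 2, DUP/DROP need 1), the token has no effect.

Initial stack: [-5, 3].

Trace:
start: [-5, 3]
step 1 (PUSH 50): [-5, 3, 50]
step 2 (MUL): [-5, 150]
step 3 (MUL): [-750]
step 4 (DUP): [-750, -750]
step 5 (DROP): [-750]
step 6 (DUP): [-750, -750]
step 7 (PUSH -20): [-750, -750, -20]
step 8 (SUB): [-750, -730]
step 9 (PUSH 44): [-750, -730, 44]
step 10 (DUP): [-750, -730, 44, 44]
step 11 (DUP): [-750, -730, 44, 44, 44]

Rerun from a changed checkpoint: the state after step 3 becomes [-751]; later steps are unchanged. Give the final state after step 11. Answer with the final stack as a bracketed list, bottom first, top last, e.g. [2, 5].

[-751, -731, 44, 44, 44]

state after step 3 := [-751]
step 4 (DUP): [-751, -751]
step 5 (DROP): [-751]
step 6 (DUP): [-751, -751]
step 7 (PUSH -20): [-751, -751, -20]
step 8 (SUB): [-751, -731]
step 9 (PUSH 44): [-751, -731, 44]
step 10 (DUP): [-751, -731, 44, 44]
step 11 (DUP): [-751, -731, 44, 44, 44]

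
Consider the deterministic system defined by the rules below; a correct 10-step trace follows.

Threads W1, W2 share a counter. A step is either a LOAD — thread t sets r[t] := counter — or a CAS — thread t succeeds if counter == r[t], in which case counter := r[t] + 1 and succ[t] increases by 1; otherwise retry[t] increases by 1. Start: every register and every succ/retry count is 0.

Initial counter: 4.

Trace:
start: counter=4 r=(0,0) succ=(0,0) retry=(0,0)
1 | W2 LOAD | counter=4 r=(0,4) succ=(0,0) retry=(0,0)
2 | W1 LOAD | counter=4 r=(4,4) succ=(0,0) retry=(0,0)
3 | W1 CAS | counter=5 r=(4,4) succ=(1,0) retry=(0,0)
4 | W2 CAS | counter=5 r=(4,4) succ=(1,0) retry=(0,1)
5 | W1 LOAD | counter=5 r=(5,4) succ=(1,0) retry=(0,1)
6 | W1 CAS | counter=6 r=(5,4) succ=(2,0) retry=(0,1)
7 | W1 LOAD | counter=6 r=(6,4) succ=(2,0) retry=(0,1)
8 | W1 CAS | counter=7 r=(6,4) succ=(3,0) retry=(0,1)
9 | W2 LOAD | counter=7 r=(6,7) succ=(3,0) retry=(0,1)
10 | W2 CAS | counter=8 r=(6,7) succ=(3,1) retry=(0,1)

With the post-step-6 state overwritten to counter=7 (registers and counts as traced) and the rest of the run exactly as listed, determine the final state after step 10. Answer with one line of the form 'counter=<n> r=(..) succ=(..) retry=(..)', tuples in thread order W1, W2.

state after step 6 := counter=7 r=(5,4) succ=(2,0) retry=(0,1)
7 | W1 LOAD | counter=7 r=(7,4) succ=(2,0) retry=(0,1)
8 | W1 CAS | counter=8 r=(7,4) succ=(3,0) retry=(0,1)
9 | W2 LOAD | counter=8 r=(7,8) succ=(3,0) retry=(0,1)
10 | W2 CAS | counter=9 r=(7,8) succ=(3,1) retry=(0,1)

counter=9 r=(7,8) succ=(3,1) retry=(0,1)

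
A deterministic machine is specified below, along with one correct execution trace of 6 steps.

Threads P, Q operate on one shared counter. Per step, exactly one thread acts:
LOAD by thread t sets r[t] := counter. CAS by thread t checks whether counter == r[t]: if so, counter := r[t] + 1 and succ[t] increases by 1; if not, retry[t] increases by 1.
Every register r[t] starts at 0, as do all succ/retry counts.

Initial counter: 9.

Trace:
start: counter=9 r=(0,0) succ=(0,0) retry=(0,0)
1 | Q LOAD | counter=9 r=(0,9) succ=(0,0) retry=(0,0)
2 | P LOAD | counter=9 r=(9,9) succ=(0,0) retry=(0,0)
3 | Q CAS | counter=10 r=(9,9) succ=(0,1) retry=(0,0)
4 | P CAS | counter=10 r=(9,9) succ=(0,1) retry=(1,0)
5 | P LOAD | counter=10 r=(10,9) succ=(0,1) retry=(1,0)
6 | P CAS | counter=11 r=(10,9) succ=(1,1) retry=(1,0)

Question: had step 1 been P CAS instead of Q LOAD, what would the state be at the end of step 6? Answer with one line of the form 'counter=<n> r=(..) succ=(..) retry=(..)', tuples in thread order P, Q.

counter=11 r=(10,0) succ=(2,0) retry=(1,1)

(re-executing from step 1 with the substitution; state before step 1: counter=9 r=(0,0) succ=(0,0) retry=(0,0))
1 | P CAS | counter=9 r=(0,0) succ=(0,0) retry=(1,0)
2 | P LOAD | counter=9 r=(9,0) succ=(0,0) retry=(1,0)
3 | Q CAS | counter=9 r=(9,0) succ=(0,0) retry=(1,1)
4 | P CAS | counter=10 r=(9,0) succ=(1,0) retry=(1,1)
5 | P LOAD | counter=10 r=(10,0) succ=(1,0) retry=(1,1)
6 | P CAS | counter=11 r=(10,0) succ=(2,0) retry=(1,1)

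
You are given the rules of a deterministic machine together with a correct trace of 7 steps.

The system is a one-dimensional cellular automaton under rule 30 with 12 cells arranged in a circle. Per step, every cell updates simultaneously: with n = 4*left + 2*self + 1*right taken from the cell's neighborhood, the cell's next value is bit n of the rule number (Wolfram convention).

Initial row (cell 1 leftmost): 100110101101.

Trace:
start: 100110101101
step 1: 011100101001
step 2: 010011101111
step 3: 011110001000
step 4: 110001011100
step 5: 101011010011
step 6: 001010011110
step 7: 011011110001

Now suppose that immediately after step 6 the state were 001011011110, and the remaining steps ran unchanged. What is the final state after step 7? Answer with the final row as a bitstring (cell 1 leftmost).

state after step 6 := 001011011110
step 7: 011010010001

011010010001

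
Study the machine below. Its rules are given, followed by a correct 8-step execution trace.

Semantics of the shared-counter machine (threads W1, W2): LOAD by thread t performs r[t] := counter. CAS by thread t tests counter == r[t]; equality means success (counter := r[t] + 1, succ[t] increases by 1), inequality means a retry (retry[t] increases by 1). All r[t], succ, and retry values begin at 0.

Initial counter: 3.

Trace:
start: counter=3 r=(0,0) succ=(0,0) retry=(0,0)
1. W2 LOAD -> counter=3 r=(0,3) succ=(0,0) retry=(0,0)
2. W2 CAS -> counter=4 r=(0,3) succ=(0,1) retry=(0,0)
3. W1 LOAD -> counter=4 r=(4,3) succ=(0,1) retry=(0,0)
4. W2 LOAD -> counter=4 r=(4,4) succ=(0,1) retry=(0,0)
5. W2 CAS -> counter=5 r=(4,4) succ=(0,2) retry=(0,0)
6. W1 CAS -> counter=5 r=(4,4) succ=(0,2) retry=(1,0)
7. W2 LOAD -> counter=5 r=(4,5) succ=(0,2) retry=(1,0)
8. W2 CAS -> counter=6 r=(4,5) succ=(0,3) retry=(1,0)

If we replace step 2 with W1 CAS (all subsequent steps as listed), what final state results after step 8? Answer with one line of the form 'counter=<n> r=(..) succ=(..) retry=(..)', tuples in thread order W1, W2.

(re-executing from step 2 with the substitution; state before step 2: counter=3 r=(0,3) succ=(0,0) retry=(0,0))
2. W1 CAS -> counter=3 r=(0,3) succ=(0,0) retry=(1,0)
3. W1 LOAD -> counter=3 r=(3,3) succ=(0,0) retry=(1,0)
4. W2 LOAD -> counter=3 r=(3,3) succ=(0,0) retry=(1,0)
5. W2 CAS -> counter=4 r=(3,3) succ=(0,1) retry=(1,0)
6. W1 CAS -> counter=4 r=(3,3) succ=(0,1) retry=(2,0)
7. W2 LOAD -> counter=4 r=(3,4) succ=(0,1) retry=(2,0)
8. W2 CAS -> counter=5 r=(3,4) succ=(0,2) retry=(2,0)

counter=5 r=(3,4) succ=(0,2) retry=(2,0)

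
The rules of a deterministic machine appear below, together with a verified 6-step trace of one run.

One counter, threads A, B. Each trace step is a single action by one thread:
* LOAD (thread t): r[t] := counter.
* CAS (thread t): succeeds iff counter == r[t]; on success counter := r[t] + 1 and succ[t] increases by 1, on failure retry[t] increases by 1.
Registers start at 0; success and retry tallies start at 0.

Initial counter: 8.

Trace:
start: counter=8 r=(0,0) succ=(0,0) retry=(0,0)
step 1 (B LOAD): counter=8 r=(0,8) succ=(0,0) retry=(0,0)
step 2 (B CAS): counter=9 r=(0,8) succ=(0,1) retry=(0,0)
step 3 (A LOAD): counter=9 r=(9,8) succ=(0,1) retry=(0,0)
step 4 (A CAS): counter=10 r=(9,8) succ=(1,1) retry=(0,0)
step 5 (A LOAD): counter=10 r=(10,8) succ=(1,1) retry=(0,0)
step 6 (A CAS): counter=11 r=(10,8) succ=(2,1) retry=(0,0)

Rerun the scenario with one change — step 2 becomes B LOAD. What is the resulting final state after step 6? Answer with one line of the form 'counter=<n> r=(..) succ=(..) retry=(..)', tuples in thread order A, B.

counter=10 r=(9,8) succ=(2,0) retry=(0,0)

(re-executing from step 2 with the substitution; state before step 2: counter=8 r=(0,8) succ=(0,0) retry=(0,0))
step 2 (B LOAD): counter=8 r=(0,8) succ=(0,0) retry=(0,0)
step 3 (A LOAD): counter=8 r=(8,8) succ=(0,0) retry=(0,0)
step 4 (A CAS): counter=9 r=(8,8) succ=(1,0) retry=(0,0)
step 5 (A LOAD): counter=9 r=(9,8) succ=(1,0) retry=(0,0)
step 6 (A CAS): counter=10 r=(9,8) succ=(2,0) retry=(0,0)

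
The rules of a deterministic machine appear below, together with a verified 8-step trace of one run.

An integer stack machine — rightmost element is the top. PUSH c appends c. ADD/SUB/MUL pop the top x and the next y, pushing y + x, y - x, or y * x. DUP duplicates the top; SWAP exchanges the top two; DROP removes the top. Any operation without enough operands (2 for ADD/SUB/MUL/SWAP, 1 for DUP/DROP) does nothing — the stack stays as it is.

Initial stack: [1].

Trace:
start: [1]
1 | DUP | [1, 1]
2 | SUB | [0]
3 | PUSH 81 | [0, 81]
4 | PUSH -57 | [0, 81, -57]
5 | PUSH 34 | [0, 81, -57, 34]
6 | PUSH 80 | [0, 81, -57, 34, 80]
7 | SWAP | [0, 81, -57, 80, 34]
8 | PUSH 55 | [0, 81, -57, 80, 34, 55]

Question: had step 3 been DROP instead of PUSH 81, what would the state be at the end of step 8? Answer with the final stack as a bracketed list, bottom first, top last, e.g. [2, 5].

(re-executing from step 3 with the substitution; state before step 3: [0])
3 | DROP | []
4 | PUSH -57 | [-57]
5 | PUSH 34 | [-57, 34]
6 | PUSH 80 | [-57, 34, 80]
7 | SWAP | [-57, 80, 34]
8 | PUSH 55 | [-57, 80, 34, 55]

[-57, 80, 34, 55]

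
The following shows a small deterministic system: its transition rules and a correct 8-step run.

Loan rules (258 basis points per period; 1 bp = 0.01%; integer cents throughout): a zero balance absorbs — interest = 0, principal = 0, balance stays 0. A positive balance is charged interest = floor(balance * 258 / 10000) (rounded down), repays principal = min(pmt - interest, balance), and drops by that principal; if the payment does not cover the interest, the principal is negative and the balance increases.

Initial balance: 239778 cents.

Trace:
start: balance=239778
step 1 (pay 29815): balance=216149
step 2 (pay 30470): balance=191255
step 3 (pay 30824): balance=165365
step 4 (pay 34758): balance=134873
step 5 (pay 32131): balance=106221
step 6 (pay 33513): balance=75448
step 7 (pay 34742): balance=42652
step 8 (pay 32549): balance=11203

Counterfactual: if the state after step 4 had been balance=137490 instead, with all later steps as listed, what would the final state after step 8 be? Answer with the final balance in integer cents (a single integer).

14101

state after step 4 := balance=137490
step 5 (pay 32131): balance=108906
step 6 (pay 33513): balance=78202
step 7 (pay 34742): balance=45477
step 8 (pay 32549): balance=14101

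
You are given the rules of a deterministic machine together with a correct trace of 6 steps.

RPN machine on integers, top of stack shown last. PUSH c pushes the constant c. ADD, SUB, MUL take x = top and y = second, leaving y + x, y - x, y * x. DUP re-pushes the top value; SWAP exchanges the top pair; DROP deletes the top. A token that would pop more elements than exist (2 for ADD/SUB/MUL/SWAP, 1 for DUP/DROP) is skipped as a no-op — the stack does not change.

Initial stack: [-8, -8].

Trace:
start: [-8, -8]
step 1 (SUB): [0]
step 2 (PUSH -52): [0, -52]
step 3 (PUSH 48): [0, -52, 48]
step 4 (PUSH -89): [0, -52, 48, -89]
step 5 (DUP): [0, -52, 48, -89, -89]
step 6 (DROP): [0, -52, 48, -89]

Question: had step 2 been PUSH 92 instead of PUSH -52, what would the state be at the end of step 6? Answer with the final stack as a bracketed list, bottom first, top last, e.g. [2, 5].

(re-executing from step 2 with the substitution; state before step 2: [0])
step 2 (PUSH 92): [0, 92]
step 3 (PUSH 48): [0, 92, 48]
step 4 (PUSH -89): [0, 92, 48, -89]
step 5 (DUP): [0, 92, 48, -89, -89]
step 6 (DROP): [0, 92, 48, -89]

[0, 92, 48, -89]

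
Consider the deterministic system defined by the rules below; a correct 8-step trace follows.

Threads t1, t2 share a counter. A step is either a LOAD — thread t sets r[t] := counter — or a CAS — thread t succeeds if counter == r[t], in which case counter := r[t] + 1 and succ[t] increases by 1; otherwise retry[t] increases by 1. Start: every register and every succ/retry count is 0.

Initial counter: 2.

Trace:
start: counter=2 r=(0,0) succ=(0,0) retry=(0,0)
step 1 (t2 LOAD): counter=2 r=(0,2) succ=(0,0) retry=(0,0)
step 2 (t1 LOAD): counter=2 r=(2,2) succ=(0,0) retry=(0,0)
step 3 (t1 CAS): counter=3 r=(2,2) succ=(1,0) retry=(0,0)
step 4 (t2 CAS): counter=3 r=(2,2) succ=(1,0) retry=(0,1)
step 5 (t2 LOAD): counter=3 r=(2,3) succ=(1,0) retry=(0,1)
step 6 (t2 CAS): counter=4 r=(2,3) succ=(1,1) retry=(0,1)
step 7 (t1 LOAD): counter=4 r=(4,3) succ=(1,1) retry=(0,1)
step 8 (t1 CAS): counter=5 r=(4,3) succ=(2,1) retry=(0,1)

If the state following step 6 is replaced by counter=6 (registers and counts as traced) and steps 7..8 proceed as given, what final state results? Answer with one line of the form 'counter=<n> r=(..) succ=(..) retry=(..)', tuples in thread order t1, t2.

counter=7 r=(6,3) succ=(2,1) retry=(0,1)

state after step 6 := counter=6 r=(2,3) succ=(1,1) retry=(0,1)
step 7 (t1 LOAD): counter=6 r=(6,3) succ=(1,1) retry=(0,1)
step 8 (t1 CAS): counter=7 r=(6,3) succ=(2,1) retry=(0,1)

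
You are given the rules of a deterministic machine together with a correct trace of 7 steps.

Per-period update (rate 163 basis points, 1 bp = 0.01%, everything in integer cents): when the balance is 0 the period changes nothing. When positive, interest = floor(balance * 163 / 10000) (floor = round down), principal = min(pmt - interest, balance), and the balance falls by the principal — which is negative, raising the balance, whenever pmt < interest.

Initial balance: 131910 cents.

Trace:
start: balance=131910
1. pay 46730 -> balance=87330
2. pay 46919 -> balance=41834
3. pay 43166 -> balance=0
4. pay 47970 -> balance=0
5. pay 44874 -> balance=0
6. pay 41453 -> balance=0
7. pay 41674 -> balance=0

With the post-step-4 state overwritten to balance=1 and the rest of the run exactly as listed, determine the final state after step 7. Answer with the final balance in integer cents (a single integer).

0

state after step 4 := balance=1
5. pay 44874 -> balance=0
6. pay 41453 -> balance=0
7. pay 41674 -> balance=0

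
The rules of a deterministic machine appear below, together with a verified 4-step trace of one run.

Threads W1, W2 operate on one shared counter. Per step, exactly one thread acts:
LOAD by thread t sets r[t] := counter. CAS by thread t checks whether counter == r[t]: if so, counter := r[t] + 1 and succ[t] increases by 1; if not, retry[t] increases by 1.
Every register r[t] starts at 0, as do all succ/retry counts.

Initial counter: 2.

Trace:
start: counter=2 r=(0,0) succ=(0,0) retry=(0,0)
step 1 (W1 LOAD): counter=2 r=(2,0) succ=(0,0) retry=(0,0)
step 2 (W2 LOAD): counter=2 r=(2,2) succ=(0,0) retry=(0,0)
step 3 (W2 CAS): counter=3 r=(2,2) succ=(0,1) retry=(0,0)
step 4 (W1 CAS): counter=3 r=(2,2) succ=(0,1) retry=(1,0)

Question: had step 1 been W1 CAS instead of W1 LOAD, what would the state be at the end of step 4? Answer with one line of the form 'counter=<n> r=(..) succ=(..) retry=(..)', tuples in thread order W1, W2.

(re-executing from step 1 with the substitution; state before step 1: counter=2 r=(0,0) succ=(0,0) retry=(0,0))
step 1 (W1 CAS): counter=2 r=(0,0) succ=(0,0) retry=(1,0)
step 2 (W2 LOAD): counter=2 r=(0,2) succ=(0,0) retry=(1,0)
step 3 (W2 CAS): counter=3 r=(0,2) succ=(0,1) retry=(1,0)
step 4 (W1 CAS): counter=3 r=(0,2) succ=(0,1) retry=(2,0)

counter=3 r=(0,2) succ=(0,1) retry=(2,0)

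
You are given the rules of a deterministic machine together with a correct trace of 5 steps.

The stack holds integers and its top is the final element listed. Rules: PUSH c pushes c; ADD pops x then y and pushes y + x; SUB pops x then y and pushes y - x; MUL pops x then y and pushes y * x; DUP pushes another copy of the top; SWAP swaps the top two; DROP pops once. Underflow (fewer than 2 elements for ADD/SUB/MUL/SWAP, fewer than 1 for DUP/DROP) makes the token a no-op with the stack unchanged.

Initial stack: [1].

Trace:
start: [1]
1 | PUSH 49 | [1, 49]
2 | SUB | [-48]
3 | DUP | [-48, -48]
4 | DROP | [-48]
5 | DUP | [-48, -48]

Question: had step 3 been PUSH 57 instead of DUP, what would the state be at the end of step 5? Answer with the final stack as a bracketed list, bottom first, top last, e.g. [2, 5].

(re-executing from step 3 with the substitution; state before step 3: [-48])
3 | PUSH 57 | [-48, 57]
4 | DROP | [-48]
5 | DUP | [-48, -48]

[-48, -48]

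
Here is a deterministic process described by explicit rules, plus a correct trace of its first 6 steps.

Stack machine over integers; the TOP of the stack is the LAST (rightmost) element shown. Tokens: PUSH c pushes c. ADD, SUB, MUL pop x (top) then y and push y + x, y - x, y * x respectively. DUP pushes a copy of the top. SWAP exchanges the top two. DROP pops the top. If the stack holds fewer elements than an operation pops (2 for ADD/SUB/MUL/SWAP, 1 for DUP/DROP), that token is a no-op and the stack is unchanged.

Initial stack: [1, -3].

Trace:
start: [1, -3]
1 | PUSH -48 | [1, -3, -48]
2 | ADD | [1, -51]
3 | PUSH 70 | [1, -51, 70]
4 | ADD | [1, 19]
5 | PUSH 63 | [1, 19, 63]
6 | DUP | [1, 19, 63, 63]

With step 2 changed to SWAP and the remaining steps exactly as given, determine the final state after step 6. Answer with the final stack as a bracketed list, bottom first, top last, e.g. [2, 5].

(re-executing from step 2 with the substitution; state before step 2: [1, -3, -48])
2 | SWAP | [1, -48, -3]
3 | PUSH 70 | [1, -48, -3, 70]
4 | ADD | [1, -48, 67]
5 | PUSH 63 | [1, -48, 67, 63]
6 | DUP | [1, -48, 67, 63, 63]

[1, -48, 67, 63, 63]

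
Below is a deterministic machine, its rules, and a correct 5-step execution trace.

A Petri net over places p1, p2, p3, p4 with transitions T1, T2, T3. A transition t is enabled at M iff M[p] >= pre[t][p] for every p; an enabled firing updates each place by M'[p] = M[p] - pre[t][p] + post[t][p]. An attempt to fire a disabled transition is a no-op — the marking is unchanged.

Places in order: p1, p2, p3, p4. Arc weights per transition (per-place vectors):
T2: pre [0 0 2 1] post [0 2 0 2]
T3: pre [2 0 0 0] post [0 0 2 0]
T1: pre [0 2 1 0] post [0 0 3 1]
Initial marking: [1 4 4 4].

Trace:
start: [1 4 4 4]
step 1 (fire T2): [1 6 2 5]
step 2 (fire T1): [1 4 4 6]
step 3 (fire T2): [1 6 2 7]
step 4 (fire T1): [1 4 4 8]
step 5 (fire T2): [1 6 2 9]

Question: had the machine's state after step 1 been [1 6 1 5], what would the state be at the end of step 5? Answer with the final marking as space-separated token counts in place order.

1 6 1 9

state after step 1 := [1 6 1 5]
step 2 (fire T1): [1 4 3 6]
step 3 (fire T2): [1 6 1 7]
step 4 (fire T1): [1 4 3 8]
step 5 (fire T2): [1 6 1 9]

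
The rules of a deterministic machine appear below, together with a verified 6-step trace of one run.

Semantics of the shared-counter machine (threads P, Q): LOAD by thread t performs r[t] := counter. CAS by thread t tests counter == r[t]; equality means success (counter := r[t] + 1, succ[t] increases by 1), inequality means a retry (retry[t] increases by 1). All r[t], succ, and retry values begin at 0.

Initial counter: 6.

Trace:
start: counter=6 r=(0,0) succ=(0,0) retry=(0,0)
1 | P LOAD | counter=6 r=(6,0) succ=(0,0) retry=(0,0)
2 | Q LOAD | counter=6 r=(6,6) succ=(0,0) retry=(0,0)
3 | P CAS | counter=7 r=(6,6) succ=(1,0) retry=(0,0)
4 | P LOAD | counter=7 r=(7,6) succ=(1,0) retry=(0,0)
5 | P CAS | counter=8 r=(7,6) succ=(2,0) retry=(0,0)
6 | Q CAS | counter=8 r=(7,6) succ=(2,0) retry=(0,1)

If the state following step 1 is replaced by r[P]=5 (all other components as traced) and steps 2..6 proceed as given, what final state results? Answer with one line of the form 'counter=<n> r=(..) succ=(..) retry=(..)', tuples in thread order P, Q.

state after step 1 := counter=6 r=(5,0) succ=(0,0) retry=(0,0)
2 | Q LOAD | counter=6 r=(5,6) succ=(0,0) retry=(0,0)
3 | P CAS | counter=6 r=(5,6) succ=(0,0) retry=(1,0)
4 | P LOAD | counter=6 r=(6,6) succ=(0,0) retry=(1,0)
5 | P CAS | counter=7 r=(6,6) succ=(1,0) retry=(1,0)
6 | Q CAS | counter=7 r=(6,6) succ=(1,0) retry=(1,1)

counter=7 r=(6,6) succ=(1,0) retry=(1,1)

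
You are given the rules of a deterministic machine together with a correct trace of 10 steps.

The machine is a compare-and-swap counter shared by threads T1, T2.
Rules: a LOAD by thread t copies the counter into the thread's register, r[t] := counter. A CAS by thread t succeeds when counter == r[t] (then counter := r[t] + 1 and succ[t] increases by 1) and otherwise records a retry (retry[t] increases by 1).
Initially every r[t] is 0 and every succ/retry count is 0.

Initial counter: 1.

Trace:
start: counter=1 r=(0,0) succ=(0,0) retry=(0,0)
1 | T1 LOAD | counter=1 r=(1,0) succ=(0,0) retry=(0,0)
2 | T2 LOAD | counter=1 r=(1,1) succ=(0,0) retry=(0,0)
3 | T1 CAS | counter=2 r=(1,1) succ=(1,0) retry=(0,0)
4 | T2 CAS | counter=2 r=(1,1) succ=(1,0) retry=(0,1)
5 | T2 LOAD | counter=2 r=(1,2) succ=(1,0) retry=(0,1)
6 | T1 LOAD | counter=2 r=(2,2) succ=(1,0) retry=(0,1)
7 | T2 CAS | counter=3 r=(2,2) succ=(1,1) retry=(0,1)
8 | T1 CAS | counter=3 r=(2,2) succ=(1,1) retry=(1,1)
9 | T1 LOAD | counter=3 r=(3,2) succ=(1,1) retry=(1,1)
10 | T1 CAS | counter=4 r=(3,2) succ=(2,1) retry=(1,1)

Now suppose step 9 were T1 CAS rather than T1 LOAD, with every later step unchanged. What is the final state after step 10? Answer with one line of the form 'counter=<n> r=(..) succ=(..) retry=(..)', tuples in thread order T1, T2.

counter=3 r=(2,2) succ=(1,1) retry=(3,1)

(re-executing from step 9 with the substitution; state before step 9: counter=3 r=(2,2) succ=(1,1) retry=(1,1))
9 | T1 CAS | counter=3 r=(2,2) succ=(1,1) retry=(2,1)
10 | T1 CAS | counter=3 r=(2,2) succ=(1,1) retry=(3,1)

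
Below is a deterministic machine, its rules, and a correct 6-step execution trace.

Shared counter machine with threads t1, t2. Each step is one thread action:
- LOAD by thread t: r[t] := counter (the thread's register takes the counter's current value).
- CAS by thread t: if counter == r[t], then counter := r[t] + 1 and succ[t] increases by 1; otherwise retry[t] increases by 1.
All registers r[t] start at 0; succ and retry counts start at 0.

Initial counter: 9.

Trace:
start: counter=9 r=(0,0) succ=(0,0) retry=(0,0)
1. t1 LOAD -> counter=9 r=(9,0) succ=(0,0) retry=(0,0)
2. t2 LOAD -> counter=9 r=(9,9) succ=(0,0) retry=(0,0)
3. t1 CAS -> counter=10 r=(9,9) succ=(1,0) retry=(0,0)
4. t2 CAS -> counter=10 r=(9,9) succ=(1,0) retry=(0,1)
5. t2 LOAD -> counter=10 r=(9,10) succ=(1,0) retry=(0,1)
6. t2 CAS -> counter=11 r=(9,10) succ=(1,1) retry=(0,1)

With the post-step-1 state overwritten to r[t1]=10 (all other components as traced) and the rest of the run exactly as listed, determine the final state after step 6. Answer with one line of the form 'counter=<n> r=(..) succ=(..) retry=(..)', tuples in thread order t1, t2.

counter=11 r=(10,10) succ=(0,2) retry=(1,0)

state after step 1 := counter=9 r=(10,0) succ=(0,0) retry=(0,0)
2. t2 LOAD -> counter=9 r=(10,9) succ=(0,0) retry=(0,0)
3. t1 CAS -> counter=9 r=(10,9) succ=(0,0) retry=(1,0)
4. t2 CAS -> counter=10 r=(10,9) succ=(0,1) retry=(1,0)
5. t2 LOAD -> counter=10 r=(10,10) succ=(0,1) retry=(1,0)
6. t2 CAS -> counter=11 r=(10,10) succ=(0,2) retry=(1,0)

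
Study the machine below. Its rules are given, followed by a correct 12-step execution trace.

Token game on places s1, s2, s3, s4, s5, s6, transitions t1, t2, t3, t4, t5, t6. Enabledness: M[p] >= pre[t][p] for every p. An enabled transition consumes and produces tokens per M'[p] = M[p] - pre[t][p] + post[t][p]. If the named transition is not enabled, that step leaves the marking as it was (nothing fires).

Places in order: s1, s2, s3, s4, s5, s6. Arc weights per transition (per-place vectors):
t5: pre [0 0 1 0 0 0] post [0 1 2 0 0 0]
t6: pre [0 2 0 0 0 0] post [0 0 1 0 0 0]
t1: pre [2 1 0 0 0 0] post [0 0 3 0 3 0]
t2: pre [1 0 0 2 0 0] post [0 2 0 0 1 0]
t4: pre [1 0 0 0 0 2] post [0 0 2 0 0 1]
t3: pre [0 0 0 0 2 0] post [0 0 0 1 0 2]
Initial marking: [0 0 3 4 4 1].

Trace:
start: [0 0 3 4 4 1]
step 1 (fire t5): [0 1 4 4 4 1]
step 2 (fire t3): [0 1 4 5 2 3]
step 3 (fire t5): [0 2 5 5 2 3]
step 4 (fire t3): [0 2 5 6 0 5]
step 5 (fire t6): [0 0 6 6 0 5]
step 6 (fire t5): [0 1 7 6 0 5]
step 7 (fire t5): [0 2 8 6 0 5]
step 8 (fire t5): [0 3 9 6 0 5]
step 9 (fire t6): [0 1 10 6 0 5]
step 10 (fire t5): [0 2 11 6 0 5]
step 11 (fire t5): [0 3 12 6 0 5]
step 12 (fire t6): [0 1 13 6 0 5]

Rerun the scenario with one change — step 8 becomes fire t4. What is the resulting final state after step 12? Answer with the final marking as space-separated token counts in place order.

0 0 12 6 0 5

(re-executing from step 8 with the substitution; state before step 8: [0 2 8 6 0 5])
step 8 (fire t4): [0 2 8 6 0 5]
step 9 (fire t6): [0 0 9 6 0 5]
step 10 (fire t5): [0 1 10 6 0 5]
step 11 (fire t5): [0 2 11 6 0 5]
step 12 (fire t6): [0 0 12 6 0 5]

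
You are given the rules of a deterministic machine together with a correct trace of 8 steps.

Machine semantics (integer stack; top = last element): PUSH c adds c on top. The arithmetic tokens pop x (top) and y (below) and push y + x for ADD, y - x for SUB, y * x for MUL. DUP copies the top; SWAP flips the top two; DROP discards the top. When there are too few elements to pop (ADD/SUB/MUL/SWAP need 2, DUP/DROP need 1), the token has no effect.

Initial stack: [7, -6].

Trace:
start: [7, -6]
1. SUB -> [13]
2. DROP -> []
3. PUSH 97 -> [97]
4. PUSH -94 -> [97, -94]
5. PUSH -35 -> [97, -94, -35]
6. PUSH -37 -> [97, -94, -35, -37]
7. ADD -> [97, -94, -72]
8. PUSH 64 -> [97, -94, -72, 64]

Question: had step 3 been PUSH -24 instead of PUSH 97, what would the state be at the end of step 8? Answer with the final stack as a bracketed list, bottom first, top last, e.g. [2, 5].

[-24, -94, -72, 64]

(re-executing from step 3 with the substitution; state before step 3: [])
3. PUSH -24 -> [-24]
4. PUSH -94 -> [-24, -94]
5. PUSH -35 -> [-24, -94, -35]
6. PUSH -37 -> [-24, -94, -35, -37]
7. ADD -> [-24, -94, -72]
8. PUSH 64 -> [-24, -94, -72, 64]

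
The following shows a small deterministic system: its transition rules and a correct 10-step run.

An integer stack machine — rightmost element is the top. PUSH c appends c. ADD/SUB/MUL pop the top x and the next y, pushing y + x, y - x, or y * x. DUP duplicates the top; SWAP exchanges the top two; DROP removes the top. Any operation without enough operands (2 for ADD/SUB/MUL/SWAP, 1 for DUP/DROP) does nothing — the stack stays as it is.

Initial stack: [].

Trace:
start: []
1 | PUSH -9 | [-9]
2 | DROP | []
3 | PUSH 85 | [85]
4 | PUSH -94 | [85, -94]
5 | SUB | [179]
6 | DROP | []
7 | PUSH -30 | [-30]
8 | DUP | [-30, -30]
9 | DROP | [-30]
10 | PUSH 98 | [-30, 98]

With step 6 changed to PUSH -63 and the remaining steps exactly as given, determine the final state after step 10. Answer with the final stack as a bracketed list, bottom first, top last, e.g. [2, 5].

[179, -63, -30, 98]

(re-executing from step 6 with the substitution; state before step 6: [179])
6 | PUSH -63 | [179, -63]
7 | PUSH -30 | [179, -63, -30]
8 | DUP | [179, -63, -30, -30]
9 | DROP | [179, -63, -30]
10 | PUSH 98 | [179, -63, -30, 98]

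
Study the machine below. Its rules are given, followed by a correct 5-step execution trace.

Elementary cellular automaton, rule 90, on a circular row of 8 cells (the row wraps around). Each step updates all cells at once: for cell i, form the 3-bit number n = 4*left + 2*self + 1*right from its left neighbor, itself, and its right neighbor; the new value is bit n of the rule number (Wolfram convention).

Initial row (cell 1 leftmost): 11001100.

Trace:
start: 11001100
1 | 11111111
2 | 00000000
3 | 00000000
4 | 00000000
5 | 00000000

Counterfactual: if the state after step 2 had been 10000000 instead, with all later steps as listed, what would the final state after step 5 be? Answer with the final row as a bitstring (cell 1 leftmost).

01010101

state after step 2 := 10000000
3 | 01000001
4 | 00100010
5 | 01010101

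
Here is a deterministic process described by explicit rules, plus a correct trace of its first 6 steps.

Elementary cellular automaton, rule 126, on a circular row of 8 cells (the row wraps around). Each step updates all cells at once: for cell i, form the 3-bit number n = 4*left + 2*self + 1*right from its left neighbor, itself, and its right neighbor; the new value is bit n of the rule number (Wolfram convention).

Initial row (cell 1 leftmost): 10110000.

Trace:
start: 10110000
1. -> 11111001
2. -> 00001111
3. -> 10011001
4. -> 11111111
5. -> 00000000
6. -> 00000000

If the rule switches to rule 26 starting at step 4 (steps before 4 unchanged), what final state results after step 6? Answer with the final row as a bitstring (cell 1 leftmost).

10101010

(re-executing steps 4..6 under rule 26; state before step 4: 10011001)
4. -> 01110111
5. -> 01000100
6. -> 10101010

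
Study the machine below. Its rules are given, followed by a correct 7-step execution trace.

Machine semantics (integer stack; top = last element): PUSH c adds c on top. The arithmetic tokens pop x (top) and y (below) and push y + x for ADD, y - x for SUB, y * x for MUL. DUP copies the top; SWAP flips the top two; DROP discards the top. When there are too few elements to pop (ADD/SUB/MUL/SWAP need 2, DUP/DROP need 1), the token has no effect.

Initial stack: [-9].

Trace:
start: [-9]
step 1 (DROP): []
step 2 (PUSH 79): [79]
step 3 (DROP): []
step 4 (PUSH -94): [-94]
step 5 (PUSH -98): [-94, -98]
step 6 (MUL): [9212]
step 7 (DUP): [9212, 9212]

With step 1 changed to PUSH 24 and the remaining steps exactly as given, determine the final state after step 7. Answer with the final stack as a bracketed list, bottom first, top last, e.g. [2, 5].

(re-executing from step 1 with the substitution; state before step 1: [-9])
step 1 (PUSH 24): [-9, 24]
step 2 (PUSH 79): [-9, 24, 79]
step 3 (DROP): [-9, 24]
step 4 (PUSH -94): [-9, 24, -94]
step 5 (PUSH -98): [-9, 24, -94, -98]
step 6 (MUL): [-9, 24, 9212]
step 7 (DUP): [-9, 24, 9212, 9212]

[-9, 24, 9212, 9212]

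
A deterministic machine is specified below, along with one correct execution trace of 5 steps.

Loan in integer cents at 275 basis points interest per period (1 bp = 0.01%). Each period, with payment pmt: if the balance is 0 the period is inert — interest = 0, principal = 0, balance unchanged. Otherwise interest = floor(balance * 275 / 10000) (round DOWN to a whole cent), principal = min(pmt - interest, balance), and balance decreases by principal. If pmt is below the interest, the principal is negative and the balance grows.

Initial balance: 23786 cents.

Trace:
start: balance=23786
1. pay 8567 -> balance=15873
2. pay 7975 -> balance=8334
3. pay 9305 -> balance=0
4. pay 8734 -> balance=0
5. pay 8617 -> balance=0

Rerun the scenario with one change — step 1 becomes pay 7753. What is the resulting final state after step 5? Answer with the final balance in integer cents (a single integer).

(re-executing from step 1 with the substitution; state before step 1: balance=23786)
1. pay 7753 -> balance=16687
2. pay 7975 -> balance=9170
3. pay 9305 -> balance=117
4. pay 8734 -> balance=0
5. pay 8617 -> balance=0

0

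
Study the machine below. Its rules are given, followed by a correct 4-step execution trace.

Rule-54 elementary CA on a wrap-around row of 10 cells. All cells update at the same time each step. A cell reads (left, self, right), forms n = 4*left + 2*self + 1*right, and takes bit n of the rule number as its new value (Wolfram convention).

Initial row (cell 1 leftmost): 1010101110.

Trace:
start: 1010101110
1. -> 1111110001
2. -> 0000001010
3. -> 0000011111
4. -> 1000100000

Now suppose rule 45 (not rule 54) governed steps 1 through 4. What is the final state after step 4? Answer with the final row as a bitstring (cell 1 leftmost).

(re-executing steps 1..4 under rule 45; state before step 1: 1010101110)
1. -> 1111111001
2. -> 0000000001
3. -> 0111111101
4. -> 1100000011

1100000011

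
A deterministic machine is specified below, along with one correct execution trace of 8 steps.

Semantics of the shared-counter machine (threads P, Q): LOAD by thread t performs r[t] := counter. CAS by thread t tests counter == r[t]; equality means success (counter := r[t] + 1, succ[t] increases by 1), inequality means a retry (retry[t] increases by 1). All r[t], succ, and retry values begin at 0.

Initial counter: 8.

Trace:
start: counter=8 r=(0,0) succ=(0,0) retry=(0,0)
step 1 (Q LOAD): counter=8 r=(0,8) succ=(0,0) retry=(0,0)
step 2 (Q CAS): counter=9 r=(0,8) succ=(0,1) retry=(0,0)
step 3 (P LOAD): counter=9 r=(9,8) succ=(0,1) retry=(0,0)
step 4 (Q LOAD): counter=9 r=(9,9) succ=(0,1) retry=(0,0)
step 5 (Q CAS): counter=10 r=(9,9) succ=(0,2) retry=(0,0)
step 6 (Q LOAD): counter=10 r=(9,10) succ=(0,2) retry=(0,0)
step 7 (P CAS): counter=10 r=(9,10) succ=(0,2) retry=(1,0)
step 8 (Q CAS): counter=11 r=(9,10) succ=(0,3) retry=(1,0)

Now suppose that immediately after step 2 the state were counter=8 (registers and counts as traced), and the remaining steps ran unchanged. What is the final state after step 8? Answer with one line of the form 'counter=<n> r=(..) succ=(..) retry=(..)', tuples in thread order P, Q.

state after step 2 := counter=8 r=(0,8) succ=(0,1) retry=(0,0)
step 3 (P LOAD): counter=8 r=(8,8) succ=(0,1) retry=(0,0)
step 4 (Q LOAD): counter=8 r=(8,8) succ=(0,1) retry=(0,0)
step 5 (Q CAS): counter=9 r=(8,8) succ=(0,2) retry=(0,0)
step 6 (Q LOAD): counter=9 r=(8,9) succ=(0,2) retry=(0,0)
step 7 (P CAS): counter=9 r=(8,9) succ=(0,2) retry=(1,0)
step 8 (Q CAS): counter=10 r=(8,9) succ=(0,3) retry=(1,0)

counter=10 r=(8,9) succ=(0,3) retry=(1,0)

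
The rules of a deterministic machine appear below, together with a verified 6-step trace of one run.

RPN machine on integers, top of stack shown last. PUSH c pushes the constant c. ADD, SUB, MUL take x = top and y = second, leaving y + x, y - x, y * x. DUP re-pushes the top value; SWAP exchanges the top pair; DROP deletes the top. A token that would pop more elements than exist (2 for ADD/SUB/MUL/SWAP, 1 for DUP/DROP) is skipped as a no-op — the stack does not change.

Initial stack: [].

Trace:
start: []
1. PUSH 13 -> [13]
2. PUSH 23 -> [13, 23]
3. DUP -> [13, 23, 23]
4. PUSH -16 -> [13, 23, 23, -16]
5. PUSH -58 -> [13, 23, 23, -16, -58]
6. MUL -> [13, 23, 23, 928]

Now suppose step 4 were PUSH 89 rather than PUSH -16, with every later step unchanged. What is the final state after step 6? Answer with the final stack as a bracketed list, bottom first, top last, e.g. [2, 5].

[13, 23, 23, -5162]

(re-executing from step 4 with the substitution; state before step 4: [13, 23, 23])
4. PUSH 89 -> [13, 23, 23, 89]
5. PUSH -58 -> [13, 23, 23, 89, -58]
6. MUL -> [13, 23, 23, -5162]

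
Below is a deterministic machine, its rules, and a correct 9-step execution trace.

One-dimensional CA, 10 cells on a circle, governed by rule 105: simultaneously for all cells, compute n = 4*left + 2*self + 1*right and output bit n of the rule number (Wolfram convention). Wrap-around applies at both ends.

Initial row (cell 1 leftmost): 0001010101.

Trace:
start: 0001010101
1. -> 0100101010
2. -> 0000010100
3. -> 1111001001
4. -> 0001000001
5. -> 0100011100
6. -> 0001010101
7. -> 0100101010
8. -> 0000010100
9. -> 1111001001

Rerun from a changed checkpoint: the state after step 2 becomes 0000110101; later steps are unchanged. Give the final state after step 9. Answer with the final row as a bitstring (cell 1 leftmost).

state after step 2 := 0000110101
3. -> 0110111010
4. -> 0111101100
5. -> 0100111101
6. -> 1000100110
7. -> 0010000111
8. -> 0000110101
9. -> 0110111010

0110111010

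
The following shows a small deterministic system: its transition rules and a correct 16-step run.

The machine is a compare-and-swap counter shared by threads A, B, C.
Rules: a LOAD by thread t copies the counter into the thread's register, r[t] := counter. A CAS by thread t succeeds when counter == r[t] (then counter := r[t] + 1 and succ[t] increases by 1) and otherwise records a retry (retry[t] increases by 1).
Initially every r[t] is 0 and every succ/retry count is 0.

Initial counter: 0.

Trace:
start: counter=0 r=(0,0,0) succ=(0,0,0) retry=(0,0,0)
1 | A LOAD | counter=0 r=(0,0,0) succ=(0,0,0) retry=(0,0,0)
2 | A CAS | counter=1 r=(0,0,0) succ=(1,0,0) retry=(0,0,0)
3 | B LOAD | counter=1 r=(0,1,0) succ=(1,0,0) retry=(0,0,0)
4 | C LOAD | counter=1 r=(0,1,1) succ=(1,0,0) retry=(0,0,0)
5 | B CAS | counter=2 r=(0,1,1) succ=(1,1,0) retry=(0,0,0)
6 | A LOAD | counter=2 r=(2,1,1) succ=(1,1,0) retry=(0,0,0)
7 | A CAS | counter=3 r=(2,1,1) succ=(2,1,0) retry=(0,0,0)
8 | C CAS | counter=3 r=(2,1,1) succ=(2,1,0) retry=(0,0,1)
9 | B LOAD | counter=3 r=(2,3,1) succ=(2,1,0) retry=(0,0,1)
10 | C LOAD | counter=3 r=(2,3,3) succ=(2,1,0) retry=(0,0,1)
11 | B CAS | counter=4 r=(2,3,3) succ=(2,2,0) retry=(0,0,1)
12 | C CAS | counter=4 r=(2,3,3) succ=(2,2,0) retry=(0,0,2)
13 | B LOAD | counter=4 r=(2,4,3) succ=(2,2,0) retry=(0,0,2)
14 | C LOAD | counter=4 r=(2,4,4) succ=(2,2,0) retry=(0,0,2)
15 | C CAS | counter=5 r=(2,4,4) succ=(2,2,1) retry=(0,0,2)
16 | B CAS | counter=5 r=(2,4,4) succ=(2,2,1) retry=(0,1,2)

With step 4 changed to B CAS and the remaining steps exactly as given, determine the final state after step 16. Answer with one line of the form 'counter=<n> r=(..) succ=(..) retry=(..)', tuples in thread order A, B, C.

counter=5 r=(2,4,4) succ=(2,2,1) retry=(0,2,2)

(re-executing from step 4 with the substitution; state before step 4: counter=1 r=(0,1,0) succ=(1,0,0) retry=(0,0,0))
4 | B CAS | counter=2 r=(0,1,0) succ=(1,1,0) retry=(0,0,0)
5 | B CAS | counter=2 r=(0,1,0) succ=(1,1,0) retry=(0,1,0)
6 | A LOAD | counter=2 r=(2,1,0) succ=(1,1,0) retry=(0,1,0)
7 | A CAS | counter=3 r=(2,1,0) succ=(2,1,0) retry=(0,1,0)
8 | C CAS | counter=3 r=(2,1,0) succ=(2,1,0) retry=(0,1,1)
9 | B LOAD | counter=3 r=(2,3,0) succ=(2,1,0) retry=(0,1,1)
10 | C LOAD | counter=3 r=(2,3,3) succ=(2,1,0) retry=(0,1,1)
11 | B CAS | counter=4 r=(2,3,3) succ=(2,2,0) retry=(0,1,1)
12 | C CAS | counter=4 r=(2,3,3) succ=(2,2,0) retry=(0,1,2)
13 | B LOAD | counter=4 r=(2,4,3) succ=(2,2,0) retry=(0,1,2)
14 | C LOAD | counter=4 r=(2,4,4) succ=(2,2,0) retry=(0,1,2)
15 | C CAS | counter=5 r=(2,4,4) succ=(2,2,1) retry=(0,1,2)
16 | B CAS | counter=5 r=(2,4,4) succ=(2,2,1) retry=(0,2,2)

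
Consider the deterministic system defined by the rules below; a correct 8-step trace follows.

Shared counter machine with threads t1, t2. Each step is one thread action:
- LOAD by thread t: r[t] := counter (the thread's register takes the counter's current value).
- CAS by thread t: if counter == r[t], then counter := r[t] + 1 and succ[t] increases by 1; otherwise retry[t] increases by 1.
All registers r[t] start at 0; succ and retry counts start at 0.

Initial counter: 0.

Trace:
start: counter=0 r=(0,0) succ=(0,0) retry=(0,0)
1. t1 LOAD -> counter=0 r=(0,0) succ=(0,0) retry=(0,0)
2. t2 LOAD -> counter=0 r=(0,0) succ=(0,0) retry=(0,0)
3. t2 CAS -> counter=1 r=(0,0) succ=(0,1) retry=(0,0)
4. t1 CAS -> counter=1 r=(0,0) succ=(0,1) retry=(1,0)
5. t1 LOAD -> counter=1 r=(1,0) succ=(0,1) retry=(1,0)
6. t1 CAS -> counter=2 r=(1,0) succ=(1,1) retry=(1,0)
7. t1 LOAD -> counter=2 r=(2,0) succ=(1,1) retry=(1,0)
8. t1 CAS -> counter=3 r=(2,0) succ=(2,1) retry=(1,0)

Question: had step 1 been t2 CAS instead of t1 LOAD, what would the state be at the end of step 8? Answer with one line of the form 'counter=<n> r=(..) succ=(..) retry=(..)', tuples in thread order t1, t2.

(re-executing from step 1 with the substitution; state before step 1: counter=0 r=(0,0) succ=(0,0) retry=(0,0))
1. t2 CAS -> counter=1 r=(0,0) succ=(0,1) retry=(0,0)
2. t2 LOAD -> counter=1 r=(0,1) succ=(0,1) retry=(0,0)
3. t2 CAS -> counter=2 r=(0,1) succ=(0,2) retry=(0,0)
4. t1 CAS -> counter=2 r=(0,1) succ=(0,2) retry=(1,0)
5. t1 LOAD -> counter=2 r=(2,1) succ=(0,2) retry=(1,0)
6. t1 CAS -> counter=3 r=(2,1) succ=(1,2) retry=(1,0)
7. t1 LOAD -> counter=3 r=(3,1) succ=(1,2) retry=(1,0)
8. t1 CAS -> counter=4 r=(3,1) succ=(2,2) retry=(1,0)

counter=4 r=(3,1) succ=(2,2) retry=(1,0)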